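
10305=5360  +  4945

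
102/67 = 1+35/67= 1.52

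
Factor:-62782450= - 2^1*5^2*127^1*9887^1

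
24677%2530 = 1907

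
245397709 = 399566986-154169277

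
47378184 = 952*49767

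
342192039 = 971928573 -629736534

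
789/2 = 789/2 =394.50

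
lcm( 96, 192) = 192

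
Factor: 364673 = 47^1*7759^1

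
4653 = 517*9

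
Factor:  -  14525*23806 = -2^1* 5^2*7^1*83^1 * 11903^1 = - 345782150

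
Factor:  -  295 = - 5^1*59^1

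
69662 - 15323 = 54339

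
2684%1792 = 892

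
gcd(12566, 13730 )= 2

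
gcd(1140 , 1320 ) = 60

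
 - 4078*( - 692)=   2821976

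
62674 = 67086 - 4412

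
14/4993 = 14/4993 = 0.00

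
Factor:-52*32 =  - 1664 = - 2^7*13^1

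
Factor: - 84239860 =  - 2^2*5^1  *4211993^1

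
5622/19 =295+17/19 = 295.89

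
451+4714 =5165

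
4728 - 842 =3886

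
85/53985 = 17/10797  =  0.00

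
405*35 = 14175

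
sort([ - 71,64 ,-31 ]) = [ - 71,  -  31, 64 ]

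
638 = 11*58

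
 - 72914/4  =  -18229 + 1/2 = - 18228.50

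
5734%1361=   290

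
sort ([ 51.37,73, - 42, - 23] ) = [  -  42,-23,  51.37, 73] 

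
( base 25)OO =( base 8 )1160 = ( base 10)624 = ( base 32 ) jg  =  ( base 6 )2520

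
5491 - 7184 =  -1693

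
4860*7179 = 34889940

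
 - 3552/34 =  - 105+9/17  =  -104.47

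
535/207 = 535/207 = 2.58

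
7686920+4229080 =11916000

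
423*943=398889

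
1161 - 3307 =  - 2146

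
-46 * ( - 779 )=35834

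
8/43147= 8/43147 = 0.00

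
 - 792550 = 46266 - 838816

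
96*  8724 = 837504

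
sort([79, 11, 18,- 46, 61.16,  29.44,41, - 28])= [ - 46, - 28,11, 18, 29.44, 41, 61.16,79 ]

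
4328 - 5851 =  - 1523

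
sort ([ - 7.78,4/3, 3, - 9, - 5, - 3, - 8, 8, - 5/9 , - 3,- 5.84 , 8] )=[ - 9,-8, - 7.78 , - 5.84,-5, - 3, - 3,-5/9,4/3 , 3, 8, 8]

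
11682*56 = 654192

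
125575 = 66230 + 59345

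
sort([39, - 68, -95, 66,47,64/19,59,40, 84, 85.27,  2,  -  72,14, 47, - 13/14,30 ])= [ - 95, -72, - 68, - 13/14, 2,64/19, 14,30,  39,40,47,  47,59, 66, 84,85.27]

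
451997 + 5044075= 5496072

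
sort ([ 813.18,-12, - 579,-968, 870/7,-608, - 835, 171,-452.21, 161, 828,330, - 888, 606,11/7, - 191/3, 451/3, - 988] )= [ - 988, -968, -888, - 835 , - 608, - 579, - 452.21, - 191/3, - 12,11/7, 870/7 , 451/3,161, 171, 330, 606,  813.18, 828 ]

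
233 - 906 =- 673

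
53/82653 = 53/82653 = 0.00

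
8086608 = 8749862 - 663254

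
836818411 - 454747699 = 382070712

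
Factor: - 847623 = - 3^1*7^1 * 181^1 * 223^1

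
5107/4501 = 1  +  606/4501 = 1.13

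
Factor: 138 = 2^1*3^1*23^1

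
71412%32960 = 5492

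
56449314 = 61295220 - 4845906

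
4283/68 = 62+ 67/68 =62.99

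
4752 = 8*594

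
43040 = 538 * 80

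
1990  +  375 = 2365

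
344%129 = 86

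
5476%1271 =392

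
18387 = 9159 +9228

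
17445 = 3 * 5815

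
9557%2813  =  1118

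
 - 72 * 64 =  - 4608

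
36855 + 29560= 66415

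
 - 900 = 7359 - 8259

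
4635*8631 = 40004685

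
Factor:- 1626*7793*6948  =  -2^3*3^3*193^1*271^1 * 7793^1 = - 88041012264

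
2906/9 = 2906/9 = 322.89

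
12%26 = 12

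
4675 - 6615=- 1940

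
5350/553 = 9+373/553 = 9.67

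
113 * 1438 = 162494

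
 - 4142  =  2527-6669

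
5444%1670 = 434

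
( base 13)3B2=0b1010001100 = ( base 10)652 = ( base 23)158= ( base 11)543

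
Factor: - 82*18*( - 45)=66420 = 2^2  *3^4*5^1*41^1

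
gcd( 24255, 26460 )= 2205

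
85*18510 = 1573350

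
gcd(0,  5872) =5872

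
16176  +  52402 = 68578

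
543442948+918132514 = 1461575462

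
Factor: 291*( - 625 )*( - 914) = 166233750 = 2^1*3^1*5^4*97^1*457^1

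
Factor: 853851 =3^1*43^1* 6619^1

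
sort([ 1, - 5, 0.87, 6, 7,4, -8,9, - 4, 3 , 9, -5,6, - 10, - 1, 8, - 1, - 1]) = [ - 10,-8, -5,-5 ,- 4, - 1, - 1, - 1, 0.87, 1, 3, 4 , 6,6,  7 , 8,9,9 ]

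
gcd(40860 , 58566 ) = 1362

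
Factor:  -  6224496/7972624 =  - 389031/498289  =  -3^1*11^( - 1)*97^ (  -  1 )*103^1*467^( - 1) * 1259^1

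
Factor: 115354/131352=137/156 = 2^( - 2 )*3^( - 1) * 13^( - 1)*137^1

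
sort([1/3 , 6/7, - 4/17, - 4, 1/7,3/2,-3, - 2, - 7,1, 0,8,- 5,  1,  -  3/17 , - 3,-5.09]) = [-7, - 5.09,- 5,- 4, - 3,-3,  -  2, -4/17,  -  3/17,0,1/7,  1/3,6/7,1,  1 , 3/2 , 8]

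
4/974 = 2/487 = 0.00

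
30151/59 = 30151/59 =511.03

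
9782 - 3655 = 6127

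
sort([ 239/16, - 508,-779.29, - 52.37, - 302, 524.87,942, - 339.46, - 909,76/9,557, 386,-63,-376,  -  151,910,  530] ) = [- 909, - 779.29,- 508, - 376 , - 339.46, - 302 ,-151, - 63, - 52.37,76/9,239/16  ,  386, 524.87, 530 , 557, 910, 942 ]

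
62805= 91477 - 28672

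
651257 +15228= 666485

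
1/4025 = 1/4025 = 0.00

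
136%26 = 6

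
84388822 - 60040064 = 24348758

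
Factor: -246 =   -  2^1 * 3^1*41^1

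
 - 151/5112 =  - 151/5112 = - 0.03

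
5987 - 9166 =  - 3179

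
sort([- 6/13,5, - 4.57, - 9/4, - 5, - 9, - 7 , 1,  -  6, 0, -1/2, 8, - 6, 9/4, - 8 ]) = [ - 9, - 8, - 7, - 6, - 6, - 5, - 4.57, - 9/4, - 1/2, - 6/13, 0, 1,9/4,  5, 8]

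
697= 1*697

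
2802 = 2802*1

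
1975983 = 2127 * 929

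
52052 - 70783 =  - 18731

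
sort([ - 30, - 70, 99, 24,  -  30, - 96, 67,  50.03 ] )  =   [ - 96, - 70, - 30, - 30, 24,  50.03, 67,99 ] 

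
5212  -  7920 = - 2708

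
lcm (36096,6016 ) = 36096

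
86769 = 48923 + 37846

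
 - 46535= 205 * ( - 227)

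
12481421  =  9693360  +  2788061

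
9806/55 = 178+16/55 = 178.29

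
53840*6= 323040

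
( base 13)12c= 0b11001111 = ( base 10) 207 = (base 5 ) 1312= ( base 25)87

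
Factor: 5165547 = 3^1*23^1*43^1 * 1741^1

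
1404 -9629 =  - 8225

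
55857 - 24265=31592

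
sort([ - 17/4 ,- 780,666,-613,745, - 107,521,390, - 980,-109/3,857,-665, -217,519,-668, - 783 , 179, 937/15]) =[ - 980, - 783, - 780,-668, - 665, - 613, - 217,-107, - 109/3,  -  17/4 , 937/15,179,  390, 519,521, 666,745,857 ] 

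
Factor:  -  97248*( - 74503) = 2^5*3^1*11^1*13^1 *521^1 * 1013^1 = 7245267744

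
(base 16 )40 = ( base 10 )64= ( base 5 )224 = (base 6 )144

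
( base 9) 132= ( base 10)110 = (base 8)156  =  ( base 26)46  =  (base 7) 215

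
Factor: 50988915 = 3^2 *5^1 * 53^1*21379^1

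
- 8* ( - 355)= 2840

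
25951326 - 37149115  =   - 11197789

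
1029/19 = 54+3/19 = 54.16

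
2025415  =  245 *8267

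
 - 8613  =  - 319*27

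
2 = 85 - 83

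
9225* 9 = 83025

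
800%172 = 112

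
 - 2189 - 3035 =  - 5224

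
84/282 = 14/47= 0.30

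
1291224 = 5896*219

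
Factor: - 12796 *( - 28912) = 2^6*7^1*13^1 *139^1*457^1 = 369957952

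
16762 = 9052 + 7710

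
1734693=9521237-7786544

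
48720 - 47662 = 1058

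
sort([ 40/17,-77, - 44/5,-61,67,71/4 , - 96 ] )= [ - 96, - 77, - 61,-44/5,40/17 , 71/4 , 67 ] 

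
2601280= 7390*352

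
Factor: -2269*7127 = - 2269^1*7127^1 = - 16171163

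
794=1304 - 510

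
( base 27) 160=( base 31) SN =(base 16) 37B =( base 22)1IB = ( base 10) 891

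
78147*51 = 3985497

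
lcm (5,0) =0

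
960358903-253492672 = 706866231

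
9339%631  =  505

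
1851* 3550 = 6571050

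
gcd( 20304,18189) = 423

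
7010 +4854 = 11864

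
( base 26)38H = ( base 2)100011001101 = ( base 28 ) 2od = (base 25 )3F3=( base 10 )2253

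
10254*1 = 10254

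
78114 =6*13019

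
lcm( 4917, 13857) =152427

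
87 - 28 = 59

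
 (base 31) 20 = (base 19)35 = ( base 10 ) 62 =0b111110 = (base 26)2a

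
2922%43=41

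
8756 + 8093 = 16849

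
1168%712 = 456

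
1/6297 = 1/6297 = 0.00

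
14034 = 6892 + 7142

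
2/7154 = 1/3577 = 0.00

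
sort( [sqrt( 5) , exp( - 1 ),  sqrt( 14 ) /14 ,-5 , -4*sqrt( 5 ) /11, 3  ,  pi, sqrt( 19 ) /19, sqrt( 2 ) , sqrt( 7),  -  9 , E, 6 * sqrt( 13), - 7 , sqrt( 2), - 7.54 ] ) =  [ - 9 ,-7.54,- 7, -5,- 4*sqrt( 5)/11, sqrt ( 19)/19, sqrt(14 )/14, exp( - 1 ), sqrt( 2) , sqrt( 2), sqrt ( 5 ),sqrt ( 7 ), E , 3,  pi,6*sqrt( 13 ) ] 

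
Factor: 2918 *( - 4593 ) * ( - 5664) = 2^6*3^2 * 59^1*1459^1*1531^1 = 75911046336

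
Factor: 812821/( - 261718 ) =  -2^( - 1) * 17^1*137^1*349^1 *130859^( - 1)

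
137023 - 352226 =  - 215203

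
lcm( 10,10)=10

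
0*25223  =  0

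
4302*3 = 12906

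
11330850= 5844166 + 5486684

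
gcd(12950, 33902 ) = 2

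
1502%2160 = 1502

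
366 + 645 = 1011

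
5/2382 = 5/2382=   0.00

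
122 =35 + 87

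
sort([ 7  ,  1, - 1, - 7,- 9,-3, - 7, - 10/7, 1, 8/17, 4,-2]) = [ - 9, - 7, - 7, - 3, - 2, - 10/7, - 1, 8/17,1,1 , 4,7 ] 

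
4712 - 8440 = -3728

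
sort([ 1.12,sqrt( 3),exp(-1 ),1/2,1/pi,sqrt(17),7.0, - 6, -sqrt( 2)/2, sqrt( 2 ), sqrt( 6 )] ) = [ - 6, - sqrt(2) /2 , 1/pi,exp(-1 ),1/2,1.12,  sqrt( 2 ),  sqrt(3 ), sqrt( 6 ),sqrt( 17)  ,  7.0 ]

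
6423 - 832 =5591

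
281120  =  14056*20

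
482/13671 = 482/13671  =  0.04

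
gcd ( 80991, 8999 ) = 8999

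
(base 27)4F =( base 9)146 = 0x7B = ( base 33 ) 3o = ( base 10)123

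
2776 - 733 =2043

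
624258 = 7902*79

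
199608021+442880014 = 642488035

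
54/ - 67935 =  - 1+ 22627/22645 = - 0.00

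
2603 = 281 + 2322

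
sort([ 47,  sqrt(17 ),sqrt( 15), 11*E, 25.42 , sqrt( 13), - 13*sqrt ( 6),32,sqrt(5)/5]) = [ - 13*sqrt(6), sqrt(5)/5, sqrt( 13) , sqrt( 15 ),  sqrt ( 17),  25.42  ,  11*E,32,  47 ] 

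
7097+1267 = 8364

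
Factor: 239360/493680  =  2^4*3^( - 1)*11^( -1) = 16/33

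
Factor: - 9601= - 9601^1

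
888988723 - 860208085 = 28780638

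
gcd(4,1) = 1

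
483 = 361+122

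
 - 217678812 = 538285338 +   -  755964150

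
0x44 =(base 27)2e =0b1000100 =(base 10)68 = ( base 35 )1X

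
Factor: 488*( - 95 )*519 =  - 2^3*3^1*5^1*19^1*61^1*173^1 = - 24060840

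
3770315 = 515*7321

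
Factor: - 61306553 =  - 7^1*11^1*796189^1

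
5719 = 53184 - 47465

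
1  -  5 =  - 4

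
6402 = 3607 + 2795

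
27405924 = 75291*364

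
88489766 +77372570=165862336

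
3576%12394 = 3576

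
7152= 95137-87985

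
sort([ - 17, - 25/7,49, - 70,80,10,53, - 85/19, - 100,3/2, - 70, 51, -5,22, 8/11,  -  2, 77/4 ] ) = [ - 100,- 70, - 70,-17  , - 5, - 85/19,-25/7, - 2, 8/11 , 3/2,10,77/4, 22,49,51 , 53,80 ] 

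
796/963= 796/963 = 0.83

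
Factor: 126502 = 2^1* 19^1*3329^1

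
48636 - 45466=3170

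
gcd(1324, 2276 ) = 4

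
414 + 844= 1258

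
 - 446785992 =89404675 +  - 536190667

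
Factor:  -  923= -13^1*71^1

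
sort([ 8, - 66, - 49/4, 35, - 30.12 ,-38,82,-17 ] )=[  -  66,- 38, -30.12,-17, - 49/4,  8,35,82]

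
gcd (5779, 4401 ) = 1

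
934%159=139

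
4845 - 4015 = 830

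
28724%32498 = 28724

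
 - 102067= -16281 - 85786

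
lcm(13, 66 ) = 858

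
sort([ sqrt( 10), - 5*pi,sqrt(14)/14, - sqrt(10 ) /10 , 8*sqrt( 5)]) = [  -  5*pi, - sqrt(10) /10,  sqrt( 14 ) /14, sqrt( 10), 8*sqrt(5) ]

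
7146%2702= 1742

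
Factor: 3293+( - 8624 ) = - 3^1 * 1777^1 = - 5331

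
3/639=1/213 = 0.00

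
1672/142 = 11 + 55/71 = 11.77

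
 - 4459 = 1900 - 6359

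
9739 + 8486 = 18225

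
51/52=51/52 = 0.98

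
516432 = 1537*336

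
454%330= 124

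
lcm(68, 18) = 612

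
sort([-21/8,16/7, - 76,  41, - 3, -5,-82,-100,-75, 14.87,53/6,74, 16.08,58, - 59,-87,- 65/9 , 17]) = [  -  100, - 87, - 82, - 76,  -  75, - 59,-65/9, - 5, - 3, - 21/8,16/7,53/6,14.87,16.08, 17,  41,58, 74 ]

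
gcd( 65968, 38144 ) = 16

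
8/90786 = 4/45393 = 0.00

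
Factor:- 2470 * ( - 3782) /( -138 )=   -  4670770/69 = -2^1*3^( - 1)*5^1*13^1*19^1* 23^(  -  1)*31^1*61^1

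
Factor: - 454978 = -2^1 * 227489^1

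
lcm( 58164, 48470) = 290820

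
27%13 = 1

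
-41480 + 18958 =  - 22522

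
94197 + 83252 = 177449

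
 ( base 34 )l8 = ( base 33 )lt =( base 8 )1322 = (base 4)23102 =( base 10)722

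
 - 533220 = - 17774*30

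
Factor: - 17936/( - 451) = 2^4*11^( -1 )*19^1*41^ ( - 1 )*59^1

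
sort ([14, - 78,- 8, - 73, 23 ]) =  [ - 78, - 73, - 8, 14 , 23] 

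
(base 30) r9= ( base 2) 1100110011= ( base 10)819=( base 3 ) 1010100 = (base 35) ne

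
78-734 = -656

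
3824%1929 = 1895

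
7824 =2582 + 5242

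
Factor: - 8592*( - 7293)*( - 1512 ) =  - 2^7*3^5*7^1 * 11^1*13^1*17^1 * 179^1 = - 94744121472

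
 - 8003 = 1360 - 9363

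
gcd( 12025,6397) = 1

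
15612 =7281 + 8331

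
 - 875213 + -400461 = -1275674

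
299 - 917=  - 618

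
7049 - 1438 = 5611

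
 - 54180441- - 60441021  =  6260580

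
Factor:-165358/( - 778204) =82679/389102 = 2^( - 1)*7^( -1)*29^1*2851^1 * 27793^( - 1 )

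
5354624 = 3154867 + 2199757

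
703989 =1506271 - 802282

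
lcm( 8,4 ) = 8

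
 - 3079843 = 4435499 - 7515342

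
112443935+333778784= 446222719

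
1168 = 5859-4691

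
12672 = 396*32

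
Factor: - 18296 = -2^3*2287^1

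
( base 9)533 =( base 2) 110110011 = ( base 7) 1161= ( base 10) 435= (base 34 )CR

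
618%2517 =618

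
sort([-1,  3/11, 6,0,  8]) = [ - 1, 0  ,  3/11,6,  8 ]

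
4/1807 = 4/1807 = 0.00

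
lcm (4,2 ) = 4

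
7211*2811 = 20270121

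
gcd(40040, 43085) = 35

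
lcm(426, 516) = 36636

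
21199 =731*29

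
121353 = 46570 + 74783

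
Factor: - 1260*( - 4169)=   2^2*3^2*5^1*7^1 * 11^1*379^1=5252940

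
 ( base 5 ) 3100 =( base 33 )c4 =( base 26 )FA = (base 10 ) 400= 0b110010000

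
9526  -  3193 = 6333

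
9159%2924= 387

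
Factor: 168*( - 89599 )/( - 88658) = 2^2*3^1 * 7^1*97^(-1 )*457^( - 1) * 89599^1 = 7526316/44329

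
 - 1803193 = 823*(  -  2191)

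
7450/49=7450/49 = 152.04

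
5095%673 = 384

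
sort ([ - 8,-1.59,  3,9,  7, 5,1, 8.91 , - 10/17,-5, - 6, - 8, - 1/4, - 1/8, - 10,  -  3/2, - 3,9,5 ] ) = [ - 10, -8, - 8 , - 6, - 5, - 3,-1.59, - 3/2, - 10/17, - 1/4, - 1/8,1,3, 5,5 , 7,8.91, 9,9 ]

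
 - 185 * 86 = - 15910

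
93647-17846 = 75801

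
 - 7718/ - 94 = 3859/47 = 82.11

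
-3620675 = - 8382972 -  - 4762297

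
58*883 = 51214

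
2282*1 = 2282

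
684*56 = 38304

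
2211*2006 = 4435266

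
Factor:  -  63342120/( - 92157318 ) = 10557020/15359553 =2^2*3^( - 2)*5^1*11^( - 1)*47^(- 1)*3301^( - 1 )*527851^1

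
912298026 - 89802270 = 822495756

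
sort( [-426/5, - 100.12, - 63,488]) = [ - 100.12, - 426/5,-63,488 ] 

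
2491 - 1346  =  1145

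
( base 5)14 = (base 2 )1001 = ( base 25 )9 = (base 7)12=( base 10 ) 9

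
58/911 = 58/911 = 0.06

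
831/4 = 831/4 = 207.75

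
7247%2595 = 2057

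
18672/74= 252 + 12/37 = 252.32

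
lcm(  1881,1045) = 9405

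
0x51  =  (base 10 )81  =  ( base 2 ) 1010001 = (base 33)2F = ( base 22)3F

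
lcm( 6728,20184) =20184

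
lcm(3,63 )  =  63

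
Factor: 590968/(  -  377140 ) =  - 854/545  =  - 2^1 * 5^( - 1)*7^1*61^1*109^( - 1)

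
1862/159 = 11 + 113/159 = 11.71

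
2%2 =0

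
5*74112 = 370560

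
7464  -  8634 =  - 1170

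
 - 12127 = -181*67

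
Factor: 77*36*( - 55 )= -152460 =-2^2 * 3^2*5^1  *  7^1*11^2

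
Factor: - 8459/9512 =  - 2^( - 3)  *11^1*29^( - 1)*41^( - 1 )*769^1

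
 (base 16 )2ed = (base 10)749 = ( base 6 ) 3245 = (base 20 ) 1h9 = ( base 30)ot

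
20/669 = 20/669 = 0.03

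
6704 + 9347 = 16051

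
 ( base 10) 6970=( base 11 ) 5267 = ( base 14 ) 277C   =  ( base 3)100120011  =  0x1b3a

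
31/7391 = 31/7391 =0.00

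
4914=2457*2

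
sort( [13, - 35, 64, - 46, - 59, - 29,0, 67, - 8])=[  -  59, - 46,-35,  -  29, -8 , 0,13,64,67] 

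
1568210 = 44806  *35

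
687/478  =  1  +  209/478 =1.44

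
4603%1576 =1451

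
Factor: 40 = 2^3 * 5^1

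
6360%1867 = 759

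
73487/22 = 3340 + 7/22 = 3340.32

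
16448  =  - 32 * ( - 514 )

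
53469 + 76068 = 129537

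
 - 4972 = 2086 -7058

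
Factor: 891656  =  2^3* 227^1*491^1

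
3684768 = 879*4192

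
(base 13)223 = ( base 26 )e3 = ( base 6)1411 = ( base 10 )367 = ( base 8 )557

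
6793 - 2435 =4358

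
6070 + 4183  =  10253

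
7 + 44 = 51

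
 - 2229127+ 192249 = - 2036878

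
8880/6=1480 = 1480.00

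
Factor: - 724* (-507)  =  367068 =2^2 * 3^1  *13^2*181^1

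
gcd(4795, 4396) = 7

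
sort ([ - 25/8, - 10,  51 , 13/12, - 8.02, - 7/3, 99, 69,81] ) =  [ - 10, - 8.02, - 25/8, - 7/3, 13/12, 51 , 69, 81,99 ]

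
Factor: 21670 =2^1*5^1*11^1*197^1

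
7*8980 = 62860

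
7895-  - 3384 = 11279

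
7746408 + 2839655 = 10586063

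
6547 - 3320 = 3227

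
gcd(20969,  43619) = 1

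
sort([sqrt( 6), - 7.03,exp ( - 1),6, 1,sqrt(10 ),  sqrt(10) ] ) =[ - 7.03,exp(- 1),1,sqrt( 6 ),sqrt( 10),  sqrt( 10), 6]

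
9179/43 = 9179/43= 213.47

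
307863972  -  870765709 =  - 562901737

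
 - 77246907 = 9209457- 86456364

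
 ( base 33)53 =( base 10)168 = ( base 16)a8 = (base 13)cc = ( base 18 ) 96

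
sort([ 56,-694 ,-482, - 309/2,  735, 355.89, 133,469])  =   [-694, - 482 ,- 309/2,56, 133,355.89, 469,735] 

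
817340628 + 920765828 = 1738106456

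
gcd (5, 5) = 5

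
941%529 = 412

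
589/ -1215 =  - 1  +  626/1215=- 0.48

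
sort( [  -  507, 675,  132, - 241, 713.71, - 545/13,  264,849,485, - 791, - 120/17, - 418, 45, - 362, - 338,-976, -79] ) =[ - 976 , - 791, - 507, -418, - 362, - 338,-241, - 79, - 545/13 , - 120/17,45, 132,264 , 485, 675,713.71 , 849]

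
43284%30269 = 13015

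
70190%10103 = 9572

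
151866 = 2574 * 59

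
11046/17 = 649+13/17  =  649.76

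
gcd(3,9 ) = 3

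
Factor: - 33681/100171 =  - 3^1 * 103^1*919^(  -  1) = - 309/919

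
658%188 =94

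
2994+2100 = 5094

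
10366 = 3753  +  6613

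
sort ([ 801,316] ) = [ 316, 801]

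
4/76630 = 2/38315 = 0.00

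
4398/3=1466 = 1466.00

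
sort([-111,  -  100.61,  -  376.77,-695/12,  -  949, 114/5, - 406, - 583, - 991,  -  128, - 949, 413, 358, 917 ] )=[ - 991, - 949, - 949,- 583, - 406, - 376.77,  -  128, - 111, - 100.61, - 695/12,114/5,358,413,917]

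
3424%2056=1368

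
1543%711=121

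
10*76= 760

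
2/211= 2/211 = 0.01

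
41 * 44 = 1804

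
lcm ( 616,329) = 28952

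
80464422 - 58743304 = 21721118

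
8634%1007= 578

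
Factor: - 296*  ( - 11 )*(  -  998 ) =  - 3249488 = - 2^4 * 11^1*37^1*499^1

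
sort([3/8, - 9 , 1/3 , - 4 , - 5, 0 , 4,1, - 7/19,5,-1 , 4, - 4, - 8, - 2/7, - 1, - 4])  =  [-9, - 8,-5, - 4, - 4 ,-4,-1, - 1,-7/19,-2/7, 0, 1/3,3/8,1, 4,4,  5]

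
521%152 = 65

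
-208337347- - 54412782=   -153924565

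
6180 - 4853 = 1327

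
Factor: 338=2^1*13^2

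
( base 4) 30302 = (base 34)o2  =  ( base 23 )1cd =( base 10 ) 818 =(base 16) 332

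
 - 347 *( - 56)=19432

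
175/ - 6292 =-175/6292 = - 0.03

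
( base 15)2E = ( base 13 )35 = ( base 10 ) 44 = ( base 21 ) 22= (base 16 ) 2c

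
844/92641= 844/92641= 0.01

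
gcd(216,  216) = 216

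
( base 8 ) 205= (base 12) B1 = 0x85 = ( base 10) 133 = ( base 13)a3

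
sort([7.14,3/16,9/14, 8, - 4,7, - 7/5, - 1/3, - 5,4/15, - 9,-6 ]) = [-9, - 6, - 5,-4, - 7/5,  -  1/3, 3/16,  4/15,9/14,7,7.14,8]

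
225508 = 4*56377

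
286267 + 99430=385697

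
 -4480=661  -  5141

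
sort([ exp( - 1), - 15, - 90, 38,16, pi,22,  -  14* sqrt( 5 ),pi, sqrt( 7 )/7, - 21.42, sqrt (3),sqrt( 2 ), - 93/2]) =[-90,  -  93/2,-14 * sqrt( 5 ),  -  21.42, - 15,exp(- 1),sqrt( 7 ) /7, sqrt( 2),sqrt (3),  pi,  pi , 16, 22,  38]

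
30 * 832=24960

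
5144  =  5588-444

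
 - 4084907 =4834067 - 8918974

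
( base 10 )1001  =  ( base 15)46B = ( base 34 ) tf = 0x3e9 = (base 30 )13B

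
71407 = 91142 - 19735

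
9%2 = 1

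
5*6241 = 31205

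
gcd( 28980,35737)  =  1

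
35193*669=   23544117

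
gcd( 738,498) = 6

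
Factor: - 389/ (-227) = 227^( - 1)*389^1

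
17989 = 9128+8861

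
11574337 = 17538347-5964010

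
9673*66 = 638418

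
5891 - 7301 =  - 1410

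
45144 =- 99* (-456) 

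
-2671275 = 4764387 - 7435662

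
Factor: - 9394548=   -  2^2*3^1*47^1*16657^1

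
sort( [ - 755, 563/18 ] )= [ - 755, 563/18 ] 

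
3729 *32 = 119328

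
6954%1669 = 278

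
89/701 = 89/701 = 0.13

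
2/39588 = 1/19794 = 0.00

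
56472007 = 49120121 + 7351886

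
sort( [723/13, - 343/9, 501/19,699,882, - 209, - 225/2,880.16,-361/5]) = [ - 209, - 225/2,-361/5, - 343/9,501/19,723/13 , 699,880.16, 882] 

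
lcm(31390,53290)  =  2291470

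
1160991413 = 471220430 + 689770983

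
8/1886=4/943 = 0.00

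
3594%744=618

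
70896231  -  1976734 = 68919497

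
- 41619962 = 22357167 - 63977129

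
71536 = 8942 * 8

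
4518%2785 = 1733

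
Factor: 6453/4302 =3/2 = 2^( - 1 )*3^1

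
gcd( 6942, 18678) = 6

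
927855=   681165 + 246690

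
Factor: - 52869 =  -3^1*17623^1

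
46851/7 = 6693 = 6693.00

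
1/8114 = 1/8114  =  0.00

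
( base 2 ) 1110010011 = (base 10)915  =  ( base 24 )1E3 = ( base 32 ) sj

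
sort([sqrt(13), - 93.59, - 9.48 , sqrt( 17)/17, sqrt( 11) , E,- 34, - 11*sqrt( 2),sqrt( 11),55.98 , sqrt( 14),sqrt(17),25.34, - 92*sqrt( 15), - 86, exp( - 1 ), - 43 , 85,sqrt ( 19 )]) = [ - 92*sqrt ( 15), - 93.59, - 86 ,-43, - 34 ,- 11*sqrt( 2) ,  -  9.48, sqrt(17 )/17,  exp( - 1), E, sqrt( 11),sqrt(11),sqrt( 13) , sqrt(  14 ) , sqrt(17 ) , sqrt( 19), 25.34,55.98,85 ] 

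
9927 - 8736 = 1191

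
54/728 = 27/364 = 0.07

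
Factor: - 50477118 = - 2^1 * 3^1* 8412853^1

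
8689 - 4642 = 4047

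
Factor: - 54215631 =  - 3^2*59^1*102101^1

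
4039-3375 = 664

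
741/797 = 741/797 = 0.93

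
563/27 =563/27=20.85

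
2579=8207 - 5628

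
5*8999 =44995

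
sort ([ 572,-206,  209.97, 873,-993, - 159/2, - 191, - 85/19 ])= [-993, - 206,-191,  -  159/2,- 85/19,209.97,572,  873] 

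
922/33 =27+ 31/33 = 27.94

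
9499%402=253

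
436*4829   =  2105444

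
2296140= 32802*70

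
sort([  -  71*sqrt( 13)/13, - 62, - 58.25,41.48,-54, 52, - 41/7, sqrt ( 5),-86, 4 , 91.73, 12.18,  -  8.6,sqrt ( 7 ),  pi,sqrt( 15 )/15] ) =[ - 86 ,  -  62, - 58.25, - 54, - 71*sqrt(13)/13, - 8.6, - 41/7 , sqrt( 15)/15, sqrt( 5 ), sqrt( 7), pi, 4,12.18,41.48, 52, 91.73 ]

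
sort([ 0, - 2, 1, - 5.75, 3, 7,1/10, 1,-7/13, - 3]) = [ - 5.75, - 3,- 2, - 7/13,0, 1/10,1,1, 3, 7 ]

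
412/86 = 4 + 34/43 =4.79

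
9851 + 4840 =14691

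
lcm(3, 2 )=6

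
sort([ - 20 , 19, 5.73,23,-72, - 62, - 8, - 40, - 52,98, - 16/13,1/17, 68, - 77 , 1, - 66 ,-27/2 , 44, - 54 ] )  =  [ - 77, - 72, - 66, - 62, - 54, - 52, - 40,  -  20, - 27/2, - 8, - 16/13,1/17, 1, 5.73, 19,23,44,68, 98]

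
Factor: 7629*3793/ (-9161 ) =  -3^1*2543^1*3793^1*9161^( - 1) = - 28936797/9161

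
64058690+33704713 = 97763403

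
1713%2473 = 1713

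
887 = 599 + 288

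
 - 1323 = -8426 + 7103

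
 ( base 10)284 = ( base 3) 101112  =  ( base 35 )84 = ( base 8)434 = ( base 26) ao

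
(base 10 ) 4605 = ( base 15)1570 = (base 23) 8G5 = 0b1000111111101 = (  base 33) 47i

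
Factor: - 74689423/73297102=  -  2^( - 1 )*89^1*311^( - 1)*117841^( - 1 )* 839207^1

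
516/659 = 516/659 = 0.78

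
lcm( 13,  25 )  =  325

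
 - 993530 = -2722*365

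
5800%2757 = 286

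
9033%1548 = 1293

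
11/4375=11/4375 = 0.00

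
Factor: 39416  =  2^3*13^1*379^1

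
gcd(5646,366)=6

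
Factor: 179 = 179^1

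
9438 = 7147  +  2291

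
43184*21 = 906864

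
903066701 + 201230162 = 1104296863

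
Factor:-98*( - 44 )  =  2^3*7^2*11^1 = 4312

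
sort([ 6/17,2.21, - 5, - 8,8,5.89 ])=[ - 8, - 5  ,  6/17,2.21, 5.89,8]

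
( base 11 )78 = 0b1010101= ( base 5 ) 320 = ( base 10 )85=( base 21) 41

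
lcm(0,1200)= 0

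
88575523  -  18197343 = 70378180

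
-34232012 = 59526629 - 93758641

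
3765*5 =18825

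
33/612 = 11/204 = 0.05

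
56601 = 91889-35288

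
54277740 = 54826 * 990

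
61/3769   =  61/3769 = 0.02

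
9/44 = 9/44=0.20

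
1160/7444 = 290/1861 = 0.16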